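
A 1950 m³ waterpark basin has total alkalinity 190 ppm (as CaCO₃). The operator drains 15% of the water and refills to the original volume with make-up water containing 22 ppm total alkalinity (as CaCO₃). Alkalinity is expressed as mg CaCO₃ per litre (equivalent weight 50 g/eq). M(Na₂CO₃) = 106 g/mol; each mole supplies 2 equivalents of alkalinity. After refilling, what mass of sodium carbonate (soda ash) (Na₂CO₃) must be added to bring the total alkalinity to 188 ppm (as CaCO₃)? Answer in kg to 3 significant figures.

48.0 kg

Volume: 1950 m³ = 1,950,000 L.
After draining 15% and refilling: 190 × 0.85 + 22 × 0.15 = 164.8 ppm.
Deficit to target: 188 − 164.8 = 23.2 mg/L.
As CaCO₃: 23.2 mg/L × 1,950,000 L = 45,240 g; ÷ 50 g/eq ÷ 2 = 452.4 mol Na₂CO₃.
Mass: 452.4 × 106 = 47,950 g.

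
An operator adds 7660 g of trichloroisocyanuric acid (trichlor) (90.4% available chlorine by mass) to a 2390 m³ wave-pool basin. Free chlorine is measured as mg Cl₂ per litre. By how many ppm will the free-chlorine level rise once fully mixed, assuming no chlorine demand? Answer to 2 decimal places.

2.90 ppm

Volume: 2390 m³ = 2,390,000 L.
Available chlorine delivered: 7660 g × 0.904 = 6925 g as Cl₂.
Concentration rise: 6925 g / 2,390,000 L = 2.897 mg/L = 2.90 ppm.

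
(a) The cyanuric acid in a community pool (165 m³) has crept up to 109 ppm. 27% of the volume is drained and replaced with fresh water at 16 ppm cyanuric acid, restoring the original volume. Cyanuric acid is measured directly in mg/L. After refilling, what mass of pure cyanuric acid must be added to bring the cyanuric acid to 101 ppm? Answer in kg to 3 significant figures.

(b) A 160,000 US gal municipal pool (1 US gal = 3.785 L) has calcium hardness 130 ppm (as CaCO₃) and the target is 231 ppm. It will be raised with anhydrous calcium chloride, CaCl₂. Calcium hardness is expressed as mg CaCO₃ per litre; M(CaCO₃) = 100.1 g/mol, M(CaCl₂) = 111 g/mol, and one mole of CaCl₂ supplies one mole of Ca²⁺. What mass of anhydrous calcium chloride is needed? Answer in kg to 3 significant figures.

(a) Volume: 165 m³ = 165,000 L.
(a) After draining 27% and refilling: 109 × 0.73 + 16 × 0.27 = 83.89 ppm.
(a) Deficit to target: 101 − 83.89 = 17.11 mg/L.
(a) Mass: 17.11 mg/L × 165,000 L = 2823 g cyanuric acid.

(b) Volume: 160,000 US gal × 3.785 L/gal = 605,600 L.
(b) Hardness to add: (231 − 130) = 101 mg/L as CaCO₃ × 605,600 L = 61,170 g as CaCO₃.
(b) Moles of Ca²⁺ (1 mol Ca²⁺ ≡ 1 mol CaCO₃): 61,170 / 100.1 g/mol = 611 mol.
(b) Mass of CaCl₂: 611 × 111 = 67,830 g.

(a) 2.82 kg; (b) 67.8 kg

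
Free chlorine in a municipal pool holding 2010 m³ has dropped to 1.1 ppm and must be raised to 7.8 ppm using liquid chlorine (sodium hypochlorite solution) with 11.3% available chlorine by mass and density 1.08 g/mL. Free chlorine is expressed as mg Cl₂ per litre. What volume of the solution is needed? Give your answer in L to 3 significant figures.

Volume: 2010 m³ = 2,010,000 L.
Chlorine deficit: 7.8 − 1.1 = 6.7 ppm = 6.7 mg/L as Cl₂.
Cl₂ equivalent needed: 6.7 mg/L × 2,010,000 L = 13,470,000 mg = 13,470 g.
Product at 11.3% available chlorine: 13,470 / 0.113 = 119,200 g.
Volume at density 1.08 g/mL: 119,200 g ÷ 1.08 g/mL = 110,300 mL.

110 L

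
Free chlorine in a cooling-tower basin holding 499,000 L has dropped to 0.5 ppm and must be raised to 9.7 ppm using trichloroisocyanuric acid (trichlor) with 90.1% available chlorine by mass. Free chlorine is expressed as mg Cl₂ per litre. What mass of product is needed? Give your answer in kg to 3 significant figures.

5.10 kg

Chlorine deficit: 9.7 − 0.5 = 9.2 ppm = 9.2 mg/L as Cl₂.
Cl₂ equivalent needed: 9.2 mg/L × 499,000 L = 4,591,000 mg = 4591 g.
Product at 90.1% available chlorine: 4591 / 0.901 = 5095 g.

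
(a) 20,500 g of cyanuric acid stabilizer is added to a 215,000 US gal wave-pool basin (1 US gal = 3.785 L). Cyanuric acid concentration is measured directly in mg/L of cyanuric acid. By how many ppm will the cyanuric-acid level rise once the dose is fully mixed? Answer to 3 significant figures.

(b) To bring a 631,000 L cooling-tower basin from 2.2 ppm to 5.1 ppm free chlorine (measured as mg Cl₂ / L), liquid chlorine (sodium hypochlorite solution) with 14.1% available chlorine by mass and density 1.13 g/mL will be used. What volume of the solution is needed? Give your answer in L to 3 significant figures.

(a) Volume: 215,000 US gal × 3.785 L/gal = 813,775 L.
(a) Rise: 20,500 g / 813,775 L × 1000 = 25.19 mg/L.

(b) Chlorine deficit: 5.1 − 2.2 = 2.9 ppm = 2.9 mg/L as Cl₂.
(b) Cl₂ equivalent needed: 2.9 mg/L × 631,000 L = 1,830,000 mg = 1830 g.
(b) Product at 14.1% available chlorine: 1830 / 0.141 = 12,980 g.
(b) Volume at density 1.13 g/mL: 12,980 g ÷ 1.13 g/mL = 11,480 mL.

(a) 25.2 ppm; (b) 11.5 L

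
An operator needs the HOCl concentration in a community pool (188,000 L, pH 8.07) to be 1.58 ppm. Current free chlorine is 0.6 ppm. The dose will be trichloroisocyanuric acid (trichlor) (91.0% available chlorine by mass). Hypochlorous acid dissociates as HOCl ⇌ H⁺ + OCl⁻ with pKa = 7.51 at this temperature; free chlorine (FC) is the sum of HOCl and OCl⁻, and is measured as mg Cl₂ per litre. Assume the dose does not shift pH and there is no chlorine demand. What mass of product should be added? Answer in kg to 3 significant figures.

1.39 kg

[OCl⁻]/[HOCl] = 10^(pH − pKa) = 10^(8.07 − 7.51) = 3.631; fraction as HOCl = 1/(1 + 3.631) = 0.2159.
Free chlorine required for 1.58 ppm HOCl: 1.58 / 0.2159 = 7.317 ppm.
FC to add: 7.317 − 0.6 = 6.717 mg/L as Cl₂.
Cl₂ equivalent: 6.717 mg/L × 188,000 L = 1263 g.
Product at 91.0% available Cl: 1263 / 0.91 = 1388 g.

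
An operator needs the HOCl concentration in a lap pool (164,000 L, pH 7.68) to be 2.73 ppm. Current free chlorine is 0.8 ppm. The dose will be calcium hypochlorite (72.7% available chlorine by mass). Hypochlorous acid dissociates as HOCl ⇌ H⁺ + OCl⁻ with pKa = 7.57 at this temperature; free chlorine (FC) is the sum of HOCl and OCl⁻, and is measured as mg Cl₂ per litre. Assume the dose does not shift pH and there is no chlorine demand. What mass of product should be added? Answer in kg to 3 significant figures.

1.23 kg

[OCl⁻]/[HOCl] = 10^(pH − pKa) = 10^(7.68 − 7.57) = 1.288; fraction as HOCl = 1/(1 + 1.288) = 0.437.
Free chlorine required for 2.73 ppm HOCl: 2.73 / 0.437 = 6.247 ppm.
FC to add: 6.247 − 0.8 = 5.447 mg/L as Cl₂.
Cl₂ equivalent: 5.447 mg/L × 164,000 L = 893.3 g.
Product at 72.7% available Cl: 893.3 / 0.727 = 1229 g.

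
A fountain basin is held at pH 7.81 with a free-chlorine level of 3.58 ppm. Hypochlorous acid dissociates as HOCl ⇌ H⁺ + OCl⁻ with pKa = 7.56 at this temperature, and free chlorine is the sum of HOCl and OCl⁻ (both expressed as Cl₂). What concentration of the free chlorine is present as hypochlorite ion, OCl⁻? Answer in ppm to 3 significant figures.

2.29 ppm

[OCl⁻]/[HOCl] = 10^(pH − pKa) = 10^(7.81 − 7.56) = 10^0.25 = 1.778.
Fraction as HOCl = 1 / (1 + 1.778) = 0.3599.
OCl⁻ = (1 − 0.3599) × 3.58 ppm = 2.291 ppm.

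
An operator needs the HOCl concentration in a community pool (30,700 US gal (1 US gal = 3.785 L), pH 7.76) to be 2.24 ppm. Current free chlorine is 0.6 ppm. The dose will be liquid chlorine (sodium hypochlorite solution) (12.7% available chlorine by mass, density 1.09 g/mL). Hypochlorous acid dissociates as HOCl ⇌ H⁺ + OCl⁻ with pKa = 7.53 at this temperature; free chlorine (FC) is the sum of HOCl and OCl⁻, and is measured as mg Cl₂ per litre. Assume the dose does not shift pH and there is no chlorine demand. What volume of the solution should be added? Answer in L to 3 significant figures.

4.57 L

Volume: 30,700 US gal × 3.785 L/gal = 116,200 L.
[OCl⁻]/[HOCl] = 10^(pH − pKa) = 10^(7.76 − 7.53) = 1.698; fraction as HOCl = 1/(1 + 1.698) = 0.3706.
Free chlorine required for 2.24 ppm HOCl: 2.24 / 0.3706 = 6.044 ppm.
FC to add: 6.044 − 0.6 = 5.444 mg/L as Cl₂.
Cl₂ equivalent: 5.444 mg/L × 116,200 L = 632.6 g.
Product at 12.7% available Cl: 632.6 / 0.127 = 4981 g.
Volume: 4981 g ÷ 1.09 g/mL = 4570 mL.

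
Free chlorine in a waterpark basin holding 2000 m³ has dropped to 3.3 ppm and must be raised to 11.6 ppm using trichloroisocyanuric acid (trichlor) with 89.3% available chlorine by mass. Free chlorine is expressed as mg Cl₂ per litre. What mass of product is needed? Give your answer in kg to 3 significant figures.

Volume: 2000 m³ = 2,000,000 L.
Chlorine deficit: 11.6 − 3.3 = 8.3 ppm = 8.3 mg/L as Cl₂.
Cl₂ equivalent needed: 8.3 mg/L × 2,000,000 L = 16,600,000 mg = 16,600 g.
Product at 89.3% available chlorine: 16,600 / 0.893 = 18,590 g.

18.6 kg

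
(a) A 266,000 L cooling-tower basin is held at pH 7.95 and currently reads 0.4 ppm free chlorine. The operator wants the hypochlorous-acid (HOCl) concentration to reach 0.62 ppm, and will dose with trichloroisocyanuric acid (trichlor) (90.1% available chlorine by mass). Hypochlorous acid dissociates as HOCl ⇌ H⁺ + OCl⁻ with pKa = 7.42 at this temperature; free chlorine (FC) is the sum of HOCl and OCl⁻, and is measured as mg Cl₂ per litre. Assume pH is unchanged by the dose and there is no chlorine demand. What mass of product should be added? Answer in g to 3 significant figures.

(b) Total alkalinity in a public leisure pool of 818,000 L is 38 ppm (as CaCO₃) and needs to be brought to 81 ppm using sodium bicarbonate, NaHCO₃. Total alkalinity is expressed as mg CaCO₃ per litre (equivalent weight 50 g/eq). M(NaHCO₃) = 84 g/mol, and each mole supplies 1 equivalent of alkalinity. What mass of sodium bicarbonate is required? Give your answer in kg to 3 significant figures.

(a) 685 g; (b) 59.1 kg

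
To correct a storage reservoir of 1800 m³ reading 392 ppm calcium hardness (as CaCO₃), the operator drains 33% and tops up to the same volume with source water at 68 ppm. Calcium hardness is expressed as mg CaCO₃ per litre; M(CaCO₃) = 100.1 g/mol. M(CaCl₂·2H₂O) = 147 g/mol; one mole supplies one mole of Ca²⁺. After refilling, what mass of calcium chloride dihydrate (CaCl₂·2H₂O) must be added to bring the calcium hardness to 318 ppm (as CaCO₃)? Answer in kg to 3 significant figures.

Volume: 1800 m³ = 1,800,000 L.
After draining 33% and refilling: 392 × 0.67 + 68 × 0.33 = 285.08 ppm.
Deficit to target: 318 − 285.08 = 32.92 mg/L.
As CaCO₃: 32.92 mg/L × 1,800,000 L = 59,260 g; ÷ 100.1 = 592 mol Ca²⁺.
Mass: 592 × 147 = 87,020 g.

87.0 kg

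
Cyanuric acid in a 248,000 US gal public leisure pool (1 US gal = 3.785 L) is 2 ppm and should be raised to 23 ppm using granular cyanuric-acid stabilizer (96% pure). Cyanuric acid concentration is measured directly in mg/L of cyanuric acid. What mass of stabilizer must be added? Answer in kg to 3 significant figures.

Volume: 248,000 US gal × 3.785 L/gal = 938,680 L.
CYA to add: (23 − 2) = 21 mg/L × 938,680 L = 19,710 g cyanuric acid.
At 96% purity: 19,710 / 0.96 = 20,530 g product.

20.5 kg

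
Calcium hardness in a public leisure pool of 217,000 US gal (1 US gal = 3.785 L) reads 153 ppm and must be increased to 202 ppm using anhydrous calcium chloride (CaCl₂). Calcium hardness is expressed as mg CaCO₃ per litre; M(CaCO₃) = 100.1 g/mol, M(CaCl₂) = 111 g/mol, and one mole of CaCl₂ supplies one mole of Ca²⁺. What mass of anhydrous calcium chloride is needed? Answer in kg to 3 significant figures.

44.6 kg

Volume: 217,000 US gal × 3.785 L/gal = 821,345 L.
Hardness to add: (202 − 153) = 49 mg/L as CaCO₃ × 821,345 L = 40,250 g as CaCO₃.
Moles of Ca²⁺ (1 mol Ca²⁺ ≡ 1 mol CaCO₃): 40,250 / 100.1 g/mol = 402.1 mol.
Mass of CaCl₂: 402.1 × 111 = 44,630 g.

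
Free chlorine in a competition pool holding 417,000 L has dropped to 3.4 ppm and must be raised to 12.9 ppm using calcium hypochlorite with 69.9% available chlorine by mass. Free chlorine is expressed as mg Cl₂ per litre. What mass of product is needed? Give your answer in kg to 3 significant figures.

Chlorine deficit: 12.9 − 3.4 = 9.5 ppm = 9.5 mg/L as Cl₂.
Cl₂ equivalent needed: 9.5 mg/L × 417,000 L = 3,962,000 mg = 3962 g.
Product at 69.9% available chlorine: 3962 / 0.699 = 5667 g.

5.67 kg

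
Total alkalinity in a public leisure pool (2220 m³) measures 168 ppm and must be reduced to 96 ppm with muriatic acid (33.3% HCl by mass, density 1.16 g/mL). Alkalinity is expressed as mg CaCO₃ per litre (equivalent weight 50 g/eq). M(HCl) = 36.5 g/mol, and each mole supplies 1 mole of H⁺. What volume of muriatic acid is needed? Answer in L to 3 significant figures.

302 L

Volume: 2220 m³ = 2,220,000 L.
Alkalinity to neutralize: (168 − 96) = 72 mg/L as CaCO₃ × 2,220,000 L = 159,800 g as CaCO₃.
Equivalents of H⁺ required: 159,800 ÷ 50 g/eq = 3197 eq = 3197 mol HCl.
Mass of HCl: 3197 × 36.5 = 116,700 g.
Mass of 33.3% solution: 116,700 / 0.333 = 350,400 g.
Volume: 350,400 g ÷ 1.16 g/mL = 302,100 mL.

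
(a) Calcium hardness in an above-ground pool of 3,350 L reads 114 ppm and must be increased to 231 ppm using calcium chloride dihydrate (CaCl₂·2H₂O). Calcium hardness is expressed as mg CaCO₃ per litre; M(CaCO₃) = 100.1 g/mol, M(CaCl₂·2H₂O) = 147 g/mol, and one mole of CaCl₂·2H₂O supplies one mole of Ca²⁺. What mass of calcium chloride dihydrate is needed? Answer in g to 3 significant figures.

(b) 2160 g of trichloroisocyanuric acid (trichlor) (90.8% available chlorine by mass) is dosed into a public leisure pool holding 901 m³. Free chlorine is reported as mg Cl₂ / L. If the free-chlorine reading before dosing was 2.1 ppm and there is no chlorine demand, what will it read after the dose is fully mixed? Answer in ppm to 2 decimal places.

(a) Hardness to add: (231 − 114) = 117 mg/L as CaCO₃ × 3,350 L = 391.9 g as CaCO₃.
(a) Moles of Ca²⁺ (1 mol Ca²⁺ ≡ 1 mol CaCO₃): 391.9 / 100.1 g/mol = 3.916 mol.
(a) Mass of CaCl₂·2H₂O: 3.916 × 147 = 575.6 g.

(b) Volume: 901 m³ = 901,000 L.
(b) Available chlorine delivered: 2160 g × 0.908 = 1961 g as Cl₂.
(b) Concentration rise: 1961 g / 901,000 L = 2.177 mg/L = 2.18 ppm.
(b) Final FC: 2.1 + 2.18 = 4.28 ppm.

(a) 576 g; (b) 4.28 ppm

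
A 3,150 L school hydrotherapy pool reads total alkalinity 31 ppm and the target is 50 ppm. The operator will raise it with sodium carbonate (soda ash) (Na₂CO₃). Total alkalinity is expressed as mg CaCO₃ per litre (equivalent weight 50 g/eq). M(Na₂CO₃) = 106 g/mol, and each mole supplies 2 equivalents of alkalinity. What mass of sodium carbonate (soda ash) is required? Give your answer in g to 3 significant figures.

63.4 g

Alkalinity to add: (50 − 31) = 19 mg/L as CaCO₃ × 3,150 L = 59.85 g as CaCO₃.
Equivalents: 59.85 g ÷ 50 g/eq = 1.197 eq.
Each mole of Na₂CO₃ supplies 2 eq, so 1.197 / 2 = 0.5985 mol.
Mass: 0.5985 mol × 106 g/mol = 63.44 g.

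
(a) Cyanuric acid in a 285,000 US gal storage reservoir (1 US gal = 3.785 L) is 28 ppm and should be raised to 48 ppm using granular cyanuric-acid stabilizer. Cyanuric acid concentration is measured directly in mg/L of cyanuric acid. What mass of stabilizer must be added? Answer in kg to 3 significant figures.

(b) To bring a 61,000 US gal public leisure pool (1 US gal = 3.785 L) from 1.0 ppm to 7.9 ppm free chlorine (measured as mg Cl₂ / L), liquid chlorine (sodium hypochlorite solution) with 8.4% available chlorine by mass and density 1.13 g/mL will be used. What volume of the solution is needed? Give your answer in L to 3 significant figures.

(a) 21.6 kg; (b) 16.8 L

(a) Volume: 285,000 US gal × 3.785 L/gal = 1,078,725 L.
(a) CYA to add: (48 − 28) = 20 mg/L × 1,078,725 L = 21,570 g cyanuric acid.

(b) Volume: 61,000 US gal × 3.785 L/gal = 230,885 L.
(b) Chlorine deficit: 7.9 − 1.0 = 6.9 ppm = 6.9 mg/L as Cl₂.
(b) Cl₂ equivalent needed: 6.9 mg/L × 230,885 L = 1,593,000 mg = 1593 g.
(b) Product at 8.4% available chlorine: 1593 / 0.084 = 18,970 g.
(b) Volume at density 1.13 g/mL: 18,970 g ÷ 1.13 g/mL = 16,780 mL.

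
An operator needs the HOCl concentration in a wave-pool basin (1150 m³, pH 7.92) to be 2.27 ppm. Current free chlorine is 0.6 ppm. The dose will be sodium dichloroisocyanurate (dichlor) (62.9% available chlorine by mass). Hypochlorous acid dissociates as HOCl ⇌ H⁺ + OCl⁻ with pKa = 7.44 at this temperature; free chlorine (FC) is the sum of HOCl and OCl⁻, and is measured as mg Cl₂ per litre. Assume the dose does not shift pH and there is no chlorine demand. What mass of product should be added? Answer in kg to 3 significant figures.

15.6 kg

Volume: 1150 m³ = 1,150,000 L.
[OCl⁻]/[HOCl] = 10^(pH − pKa) = 10^(7.92 − 7.44) = 3.02; fraction as HOCl = 1/(1 + 3.02) = 0.2488.
Free chlorine required for 2.27 ppm HOCl: 2.27 / 0.2488 = 9.125 ppm.
FC to add: 9.125 − 0.6 = 8.525 mg/L as Cl₂.
Cl₂ equivalent: 8.525 mg/L × 1,150,000 L = 9804 g.
Product at 62.9% available Cl: 9804 / 0.629 = 15,590 g.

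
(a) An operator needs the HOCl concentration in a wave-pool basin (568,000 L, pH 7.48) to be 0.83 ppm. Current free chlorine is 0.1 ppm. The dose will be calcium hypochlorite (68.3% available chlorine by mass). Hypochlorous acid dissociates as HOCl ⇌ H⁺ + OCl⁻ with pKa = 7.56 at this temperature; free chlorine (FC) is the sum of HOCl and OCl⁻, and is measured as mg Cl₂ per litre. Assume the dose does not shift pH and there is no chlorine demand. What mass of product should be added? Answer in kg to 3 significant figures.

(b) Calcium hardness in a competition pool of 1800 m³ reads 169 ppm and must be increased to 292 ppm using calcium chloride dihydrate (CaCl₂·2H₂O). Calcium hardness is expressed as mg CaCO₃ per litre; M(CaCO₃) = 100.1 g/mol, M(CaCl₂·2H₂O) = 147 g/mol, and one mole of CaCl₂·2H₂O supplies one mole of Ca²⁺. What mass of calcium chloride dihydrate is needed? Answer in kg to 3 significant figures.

(a) 1.18 kg; (b) 325 kg

(a) [OCl⁻]/[HOCl] = 10^(pH − pKa) = 10^(7.48 − 7.56) = 0.8318; fraction as HOCl = 1/(1 + 0.8318) = 0.5459.
(a) Free chlorine required for 0.83 ppm HOCl: 0.83 / 0.5459 = 1.52 ppm.
(a) FC to add: 1.52 − 0.1 = 1.42 mg/L as Cl₂.
(a) Cl₂ equivalent: 1.42 mg/L × 568,000 L = 806.8 g.
(a) Product at 68.3% available Cl: 806.8 / 0.683 = 1181 g.

(b) Volume: 1800 m³ = 1,800,000 L.
(b) Hardness to add: (292 − 169) = 123 mg/L as CaCO₃ × 1,800,000 L = 221,400 g as CaCO₃.
(b) Moles of Ca²⁺ (1 mol Ca²⁺ ≡ 1 mol CaCO₃): 221,400 / 100.1 g/mol = 2212 mol.
(b) Mass of CaCl₂·2H₂O: 2212 × 147 = 325,100 g.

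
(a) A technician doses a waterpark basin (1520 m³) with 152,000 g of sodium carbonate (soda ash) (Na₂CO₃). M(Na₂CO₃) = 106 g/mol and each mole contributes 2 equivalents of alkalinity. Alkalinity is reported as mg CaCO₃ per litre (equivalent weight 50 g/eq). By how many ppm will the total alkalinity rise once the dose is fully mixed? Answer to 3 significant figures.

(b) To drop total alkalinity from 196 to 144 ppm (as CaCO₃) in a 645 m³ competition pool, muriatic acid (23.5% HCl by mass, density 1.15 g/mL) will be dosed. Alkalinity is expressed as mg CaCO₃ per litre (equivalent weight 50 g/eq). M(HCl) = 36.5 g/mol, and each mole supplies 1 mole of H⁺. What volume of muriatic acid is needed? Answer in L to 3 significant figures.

(a) 94.3 ppm; (b) 90.6 L

(a) Volume: 1520 m³ = 1,520,000 L.
(a) Moles of Na₂CO₃: 152,000 g ÷ 106 g/mol = 1434 mol → 2868 eq of alkalinity.
(a) As CaCO₃: 2868 eq × 50 g/eq = 143,400 g.
(a) Rise: 143,400 g / 1,520,000 L × 1000 = 94.34 mg/L.

(b) Volume: 645 m³ = 645,000 L.
(b) Alkalinity to neutralize: (196 − 144) = 52 mg/L as CaCO₃ × 645,000 L = 33,540 g as CaCO₃.
(b) Equivalents of H⁺ required: 33,540 ÷ 50 g/eq = 670.8 eq = 670.8 mol HCl.
(b) Mass of HCl: 670.8 × 36.5 = 24,480 g.
(b) Mass of 23.5% solution: 24,480 / 0.235 = 104,200 g.
(b) Volume: 104,200 g ÷ 1.15 g/mL = 90,600 mL.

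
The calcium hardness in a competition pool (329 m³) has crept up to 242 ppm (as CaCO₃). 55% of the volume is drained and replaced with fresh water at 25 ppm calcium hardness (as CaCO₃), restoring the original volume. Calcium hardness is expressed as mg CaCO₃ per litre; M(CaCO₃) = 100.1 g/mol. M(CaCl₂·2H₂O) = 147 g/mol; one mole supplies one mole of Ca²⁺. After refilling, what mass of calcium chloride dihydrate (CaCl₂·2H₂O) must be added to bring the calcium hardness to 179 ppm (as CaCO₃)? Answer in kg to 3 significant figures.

27.2 kg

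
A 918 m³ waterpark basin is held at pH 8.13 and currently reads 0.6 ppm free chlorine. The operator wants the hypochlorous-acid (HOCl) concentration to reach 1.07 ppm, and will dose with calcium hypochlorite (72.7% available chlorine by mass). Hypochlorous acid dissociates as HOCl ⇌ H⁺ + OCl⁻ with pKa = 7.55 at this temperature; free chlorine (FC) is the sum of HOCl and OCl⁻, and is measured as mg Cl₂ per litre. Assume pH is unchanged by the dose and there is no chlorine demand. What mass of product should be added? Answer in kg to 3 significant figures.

5.73 kg

Volume: 918 m³ = 918,000 L.
[OCl⁻]/[HOCl] = 10^(pH − pKa) = 10^(8.13 − 7.55) = 3.802; fraction as HOCl = 1/(1 + 3.802) = 0.2083.
Free chlorine required for 1.07 ppm HOCl: 1.07 / 0.2083 = 5.138 ppm.
FC to add: 5.138 − 0.6 = 4.538 mg/L as Cl₂.
Cl₂ equivalent: 4.538 mg/L × 918,000 L = 4166 g.
Product at 72.7% available Cl: 4166 / 0.727 = 5730 g.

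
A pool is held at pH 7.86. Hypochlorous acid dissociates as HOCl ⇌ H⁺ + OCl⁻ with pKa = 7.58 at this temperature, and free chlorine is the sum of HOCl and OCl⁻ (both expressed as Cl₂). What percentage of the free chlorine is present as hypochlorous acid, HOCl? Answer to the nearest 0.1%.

34.4%

[OCl⁻]/[HOCl] = 10^(pH − pKa) = 10^(7.86 − 7.58) = 10^0.28 = 1.905.
Fraction as HOCl = 1 / (1 + 1.905) = 0.3442.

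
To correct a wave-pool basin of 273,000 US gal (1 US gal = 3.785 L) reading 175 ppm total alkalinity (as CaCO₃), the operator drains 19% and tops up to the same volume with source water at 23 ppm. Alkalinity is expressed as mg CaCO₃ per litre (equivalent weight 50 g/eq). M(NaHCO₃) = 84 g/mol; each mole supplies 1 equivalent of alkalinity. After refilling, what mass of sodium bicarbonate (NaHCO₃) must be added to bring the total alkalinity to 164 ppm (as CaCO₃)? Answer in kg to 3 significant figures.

31.0 kg

Volume: 273,000 US gal × 3.785 L/gal = 1,033,305 L.
After draining 19% and refilling: 175 × 0.81 + 23 × 0.19 = 146.12 ppm.
Deficit to target: 164 − 146.12 = 17.88 mg/L.
As CaCO₃: 17.88 mg/L × 1,033,305 L = 18,480 g; ÷ 50 g/eq ÷ 1 = 369.5 mol NaHCO₃.
Mass: 369.5 × 84 = 31,040 g.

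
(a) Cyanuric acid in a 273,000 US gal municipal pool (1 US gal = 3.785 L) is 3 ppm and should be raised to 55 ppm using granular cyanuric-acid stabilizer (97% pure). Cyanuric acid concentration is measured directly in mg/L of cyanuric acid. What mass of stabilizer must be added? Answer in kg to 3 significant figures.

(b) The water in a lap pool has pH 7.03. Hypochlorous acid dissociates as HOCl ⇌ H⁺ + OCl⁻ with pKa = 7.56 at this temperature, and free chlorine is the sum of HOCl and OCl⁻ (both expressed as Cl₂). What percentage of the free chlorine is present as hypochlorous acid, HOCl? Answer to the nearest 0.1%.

(a) 55.4 kg; (b) 77.2%

(a) Volume: 273,000 US gal × 3.785 L/gal = 1,033,305 L.
(a) CYA to add: (55 − 3) = 52 mg/L × 1,033,305 L = 53,730 g cyanuric acid.
(a) At 97% purity: 53,730 / 0.97 = 55,390 g product.

(b) [OCl⁻]/[HOCl] = 10^(pH − pKa) = 10^(7.03 − 7.56) = 10^-0.53 = 0.2951.
(b) Fraction as HOCl = 1 / (1 + 0.2951) = 0.7721.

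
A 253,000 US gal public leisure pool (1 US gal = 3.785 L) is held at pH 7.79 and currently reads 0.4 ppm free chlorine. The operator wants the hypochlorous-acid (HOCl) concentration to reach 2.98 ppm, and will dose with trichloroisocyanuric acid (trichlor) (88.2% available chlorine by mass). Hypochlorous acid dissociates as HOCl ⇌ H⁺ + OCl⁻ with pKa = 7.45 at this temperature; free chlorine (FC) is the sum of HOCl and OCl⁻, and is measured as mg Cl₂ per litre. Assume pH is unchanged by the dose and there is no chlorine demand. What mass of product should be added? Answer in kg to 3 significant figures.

Volume: 253,000 US gal × 3.785 L/gal = 957,605 L.
[OCl⁻]/[HOCl] = 10^(pH − pKa) = 10^(7.79 − 7.45) = 2.188; fraction as HOCl = 1/(1 + 2.188) = 0.3137.
Free chlorine required for 2.98 ppm HOCl: 2.98 / 0.3137 = 9.5 ppm.
FC to add: 9.5 − 0.4 = 9.1 mg/L as Cl₂.
Cl₂ equivalent: 9.1 mg/L × 957,605 L = 8714 g.
Product at 88.2% available Cl: 8714 / 0.882 = 9880 g.

9.88 kg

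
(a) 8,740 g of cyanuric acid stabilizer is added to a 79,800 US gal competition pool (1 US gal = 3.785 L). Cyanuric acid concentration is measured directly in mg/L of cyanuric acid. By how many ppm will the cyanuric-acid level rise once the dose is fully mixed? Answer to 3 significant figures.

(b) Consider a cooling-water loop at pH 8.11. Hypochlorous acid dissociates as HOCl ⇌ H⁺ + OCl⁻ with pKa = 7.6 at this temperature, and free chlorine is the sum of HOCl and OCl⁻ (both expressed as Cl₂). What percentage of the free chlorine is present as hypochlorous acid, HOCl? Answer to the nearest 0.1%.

(a) 28.9 ppm; (b) 23.6%

(a) Volume: 79,800 US gal × 3.785 L/gal = 302,043 L.
(a) Rise: 8,740 g / 302,043 L × 1000 = 28.94 mg/L.

(b) [OCl⁻]/[HOCl] = 10^(pH − pKa) = 10^(8.11 − 7.6) = 10^0.51 = 3.236.
(b) Fraction as HOCl = 1 / (1 + 3.236) = 0.2361.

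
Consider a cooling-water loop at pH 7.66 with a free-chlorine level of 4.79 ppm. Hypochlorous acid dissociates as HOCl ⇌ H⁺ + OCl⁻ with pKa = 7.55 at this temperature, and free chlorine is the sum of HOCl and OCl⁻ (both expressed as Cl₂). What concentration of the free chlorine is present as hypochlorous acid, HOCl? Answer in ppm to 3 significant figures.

2.09 ppm

[OCl⁻]/[HOCl] = 10^(pH − pKa) = 10^(7.66 − 7.55) = 10^0.11 = 1.288.
Fraction as HOCl = 1 / (1 + 1.288) = 0.437.
HOCl = 0.437 × 4.79 ppm = 2.093 ppm.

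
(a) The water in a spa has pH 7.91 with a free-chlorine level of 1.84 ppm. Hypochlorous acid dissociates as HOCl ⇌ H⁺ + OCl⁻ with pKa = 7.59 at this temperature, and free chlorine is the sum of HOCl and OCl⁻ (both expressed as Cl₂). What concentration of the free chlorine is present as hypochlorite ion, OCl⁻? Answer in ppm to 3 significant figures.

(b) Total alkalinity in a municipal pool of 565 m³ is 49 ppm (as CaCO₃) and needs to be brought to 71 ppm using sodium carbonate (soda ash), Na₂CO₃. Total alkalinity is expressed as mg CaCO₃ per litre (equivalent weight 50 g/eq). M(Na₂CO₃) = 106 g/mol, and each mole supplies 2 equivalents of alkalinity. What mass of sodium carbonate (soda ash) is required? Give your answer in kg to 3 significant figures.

(a) 1.24 ppm; (b) 13.2 kg

(a) [OCl⁻]/[HOCl] = 10^(pH − pKa) = 10^(7.91 − 7.59) = 10^0.32 = 2.089.
(a) Fraction as HOCl = 1 / (1 + 2.089) = 0.3237.
(a) OCl⁻ = (1 − 0.3237) × 1.84 ppm = 1.244 ppm.

(b) Volume: 565 m³ = 565,000 L.
(b) Alkalinity to add: (71 − 49) = 22 mg/L as CaCO₃ × 565,000 L = 12,430 g as CaCO₃.
(b) Equivalents: 12,430 g ÷ 50 g/eq = 248.6 eq.
(b) Each mole of Na₂CO₃ supplies 2 eq, so 248.6 / 2 = 124.3 mol.
(b) Mass: 124.3 mol × 106 g/mol = 13,180 g.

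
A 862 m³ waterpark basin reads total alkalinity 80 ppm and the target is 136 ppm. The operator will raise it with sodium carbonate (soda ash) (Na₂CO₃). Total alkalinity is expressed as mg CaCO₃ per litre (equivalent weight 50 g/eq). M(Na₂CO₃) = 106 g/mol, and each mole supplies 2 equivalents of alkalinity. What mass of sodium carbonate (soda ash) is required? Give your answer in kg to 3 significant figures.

51.2 kg

Volume: 862 m³ = 862,000 L.
Alkalinity to add: (136 − 80) = 56 mg/L as CaCO₃ × 862,000 L = 48,270 g as CaCO₃.
Equivalents: 48,270 g ÷ 50 g/eq = 965.4 eq.
Each mole of Na₂CO₃ supplies 2 eq, so 965.4 / 2 = 482.7 mol.
Mass: 482.7 mol × 106 g/mol = 51,170 g.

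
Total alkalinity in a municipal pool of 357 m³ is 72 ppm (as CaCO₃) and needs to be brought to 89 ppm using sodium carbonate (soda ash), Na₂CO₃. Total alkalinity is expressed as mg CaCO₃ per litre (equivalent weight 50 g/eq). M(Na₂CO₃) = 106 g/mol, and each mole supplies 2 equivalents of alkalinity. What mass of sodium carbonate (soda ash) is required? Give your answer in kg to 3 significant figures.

Volume: 357 m³ = 357,000 L.
Alkalinity to add: (89 − 72) = 17 mg/L as CaCO₃ × 357,000 L = 6069 g as CaCO₃.
Equivalents: 6069 g ÷ 50 g/eq = 121.4 eq.
Each mole of Na₂CO₃ supplies 2 eq, so 121.4 / 2 = 60.69 mol.
Mass: 60.69 mol × 106 g/mol = 6433 g.

6.43 kg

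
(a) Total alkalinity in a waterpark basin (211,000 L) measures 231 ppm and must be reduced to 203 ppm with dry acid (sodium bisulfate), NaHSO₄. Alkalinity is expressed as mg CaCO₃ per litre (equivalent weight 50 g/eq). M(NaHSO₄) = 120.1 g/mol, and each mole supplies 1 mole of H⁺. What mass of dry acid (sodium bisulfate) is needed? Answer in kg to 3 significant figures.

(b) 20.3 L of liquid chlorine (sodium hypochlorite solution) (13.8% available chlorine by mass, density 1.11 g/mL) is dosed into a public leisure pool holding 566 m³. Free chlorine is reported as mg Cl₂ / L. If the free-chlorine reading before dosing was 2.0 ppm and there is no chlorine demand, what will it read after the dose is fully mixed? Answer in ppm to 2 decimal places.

(a) Alkalinity to neutralize: (231 − 203) = 28 mg/L as CaCO₃ × 211,000 L = 5908 g as CaCO₃.
(a) Equivalents of H⁺ required: 5908 ÷ 50 g/eq = 118.2 eq = 118.2 mol NaHSO₄.
(a) Mass of NaHSO₄: 118.2 × 120.1 = 14,190 g.

(b) Volume: 566 m³ = 566,000 L.
(b) Mass of solution: 20.3 L × 1000 mL/L × 1.11 g/mL = 22,530 g.
(b) Available chlorine delivered: 22,530 g × 0.138 = 3110 g as Cl₂.
(b) Concentration rise: 3110 g / 566,000 L = 5.494 mg/L = 5.49 ppm.
(b) Final FC: 2.0 + 5.49 = 7.49 ppm.

(a) 14.2 kg; (b) 7.49 ppm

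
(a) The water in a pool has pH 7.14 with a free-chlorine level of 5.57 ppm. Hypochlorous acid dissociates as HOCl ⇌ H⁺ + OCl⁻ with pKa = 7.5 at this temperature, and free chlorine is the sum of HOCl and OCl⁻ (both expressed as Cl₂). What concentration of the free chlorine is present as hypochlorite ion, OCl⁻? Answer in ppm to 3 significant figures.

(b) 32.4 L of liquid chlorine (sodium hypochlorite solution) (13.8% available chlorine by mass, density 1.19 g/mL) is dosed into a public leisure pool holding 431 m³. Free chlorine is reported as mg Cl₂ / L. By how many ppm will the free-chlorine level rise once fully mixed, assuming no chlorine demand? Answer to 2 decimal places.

(a) [OCl⁻]/[HOCl] = 10^(pH − pKa) = 10^(7.14 − 7.5) = 10^-0.36 = 0.4365.
(a) Fraction as HOCl = 1 / (1 + 0.4365) = 0.6961.
(a) OCl⁻ = (1 − 0.6961) × 5.57 ppm = 1.693 ppm.

(b) Volume: 431 m³ = 431,000 L.
(b) Mass of solution: 32.4 L × 1000 mL/L × 1.19 g/mL = 38,560 g.
(b) Available chlorine delivered: 38,560 g × 0.138 = 5321 g as Cl₂.
(b) Concentration rise: 5321 g / 431,000 L = 12.35 mg/L = 12.35 ppm.

(a) 1.69 ppm; (b) 12.35 ppm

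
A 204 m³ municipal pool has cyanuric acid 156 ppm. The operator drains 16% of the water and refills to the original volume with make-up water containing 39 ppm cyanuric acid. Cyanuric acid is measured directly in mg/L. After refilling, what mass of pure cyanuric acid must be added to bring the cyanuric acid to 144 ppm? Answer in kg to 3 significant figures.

Volume: 204 m³ = 204,000 L.
After draining 16% and refilling: 156 × 0.84 + 39 × 0.16 = 137.28 ppm.
Deficit to target: 144 − 137.28 = 6.72 mg/L.
Mass: 6.72 mg/L × 204,000 L = 1371 g cyanuric acid.

1.37 kg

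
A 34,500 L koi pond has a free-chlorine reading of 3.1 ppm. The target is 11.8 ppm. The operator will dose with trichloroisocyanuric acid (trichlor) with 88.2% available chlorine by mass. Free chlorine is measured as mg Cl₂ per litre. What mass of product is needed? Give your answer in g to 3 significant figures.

340 g

Chlorine deficit: 11.8 − 3.1 = 8.7 ppm = 8.7 mg/L as Cl₂.
Cl₂ equivalent needed: 8.7 mg/L × 34,500 L = 300,200 mg = 300.1 g.
Product at 88.2% available chlorine: 300.1 / 0.882 = 340.3 g.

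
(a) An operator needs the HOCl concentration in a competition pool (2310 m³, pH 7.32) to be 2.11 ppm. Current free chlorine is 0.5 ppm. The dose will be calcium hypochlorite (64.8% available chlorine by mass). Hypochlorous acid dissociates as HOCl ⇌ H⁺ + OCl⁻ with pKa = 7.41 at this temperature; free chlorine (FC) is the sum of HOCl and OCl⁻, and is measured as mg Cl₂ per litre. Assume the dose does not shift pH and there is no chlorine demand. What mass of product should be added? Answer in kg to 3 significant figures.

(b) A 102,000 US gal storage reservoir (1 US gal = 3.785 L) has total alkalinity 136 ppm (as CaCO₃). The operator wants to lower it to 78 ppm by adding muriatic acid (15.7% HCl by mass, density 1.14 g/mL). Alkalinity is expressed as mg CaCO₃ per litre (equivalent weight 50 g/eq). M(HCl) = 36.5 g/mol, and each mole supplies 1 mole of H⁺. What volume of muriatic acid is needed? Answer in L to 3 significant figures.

(a) 11.9 kg; (b) 91.3 L

(a) Volume: 2310 m³ = 2,310,000 L.
(a) [OCl⁻]/[HOCl] = 10^(pH − pKa) = 10^(7.32 − 7.41) = 0.8128; fraction as HOCl = 1/(1 + 0.8128) = 0.5516.
(a) Free chlorine required for 2.11 ppm HOCl: 2.11 / 0.5516 = 3.825 ppm.
(a) FC to add: 3.825 − 0.5 = 3.325 mg/L as Cl₂.
(a) Cl₂ equivalent: 3.325 mg/L × 2,310,000 L = 7681 g.
(a) Product at 64.8% available Cl: 7681 / 0.648 = 11,850 g.

(b) Volume: 102,000 US gal × 3.785 L/gal = 386,070 L.
(b) Alkalinity to neutralize: (136 − 78) = 58 mg/L as CaCO₃ × 386,070 L = 22,390 g as CaCO₃.
(b) Equivalents of H⁺ required: 22,390 ÷ 50 g/eq = 447.8 eq = 447.8 mol HCl.
(b) Mass of HCl: 447.8 × 36.5 = 16,350 g.
(b) Mass of 15.7% solution: 16,350 / 0.157 = 104,100 g.
(b) Volume: 104,100 g ÷ 1.14 g/mL = 91,330 mL.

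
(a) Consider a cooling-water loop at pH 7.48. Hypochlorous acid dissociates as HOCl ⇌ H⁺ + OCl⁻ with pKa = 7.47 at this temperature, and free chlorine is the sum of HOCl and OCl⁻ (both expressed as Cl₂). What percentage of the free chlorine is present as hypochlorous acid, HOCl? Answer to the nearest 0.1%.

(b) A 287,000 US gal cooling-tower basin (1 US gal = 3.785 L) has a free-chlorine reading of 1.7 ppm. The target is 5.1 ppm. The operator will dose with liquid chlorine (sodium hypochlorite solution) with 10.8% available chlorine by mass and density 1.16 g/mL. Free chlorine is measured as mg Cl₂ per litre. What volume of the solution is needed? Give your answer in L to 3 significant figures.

(a) [OCl⁻]/[HOCl] = 10^(pH − pKa) = 10^(7.48 − 7.47) = 10^0.01 = 1.023.
(a) Fraction as HOCl = 1 / (1 + 1.023) = 0.4942.

(b) Volume: 287,000 US gal × 3.785 L/gal = 1,086,295 L.
(b) Chlorine deficit: 5.1 − 1.7 = 3.4 ppm = 3.4 mg/L as Cl₂.
(b) Cl₂ equivalent needed: 3.4 mg/L × 1,086,295 L = 3,693,000 mg = 3693 g.
(b) Product at 10.8% available chlorine: 3693 / 0.108 = 34,200 g.
(b) Volume at density 1.16 g/mL: 34,200 g ÷ 1.16 g/mL = 29,480 mL.

(a) 49.4%; (b) 29.5 L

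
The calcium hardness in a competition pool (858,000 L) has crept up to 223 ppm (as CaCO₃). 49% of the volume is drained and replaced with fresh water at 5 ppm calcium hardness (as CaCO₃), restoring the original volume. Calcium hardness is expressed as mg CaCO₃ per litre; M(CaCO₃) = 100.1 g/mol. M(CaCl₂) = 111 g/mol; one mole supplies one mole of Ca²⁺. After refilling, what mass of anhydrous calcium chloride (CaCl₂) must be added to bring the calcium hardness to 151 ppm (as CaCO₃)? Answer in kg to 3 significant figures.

33.1 kg

After draining 49% and refilling: 223 × 0.51 + 5 × 0.49 = 116.18 ppm.
Deficit to target: 151 − 116.18 = 34.82 mg/L.
As CaCO₃: 34.82 mg/L × 858,000 L = 29,880 g; ÷ 100.1 = 298.5 mol Ca²⁺.
Mass: 298.5 × 111 = 33,130 g.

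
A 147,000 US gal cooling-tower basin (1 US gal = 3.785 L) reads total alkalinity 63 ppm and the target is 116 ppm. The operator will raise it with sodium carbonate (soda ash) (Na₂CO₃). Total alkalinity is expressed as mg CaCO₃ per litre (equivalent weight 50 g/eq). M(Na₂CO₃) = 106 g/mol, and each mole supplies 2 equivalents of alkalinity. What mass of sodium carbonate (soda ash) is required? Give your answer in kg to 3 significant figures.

Volume: 147,000 US gal × 3.785 L/gal = 556,395 L.
Alkalinity to add: (116 − 63) = 53 mg/L as CaCO₃ × 556,395 L = 29,490 g as CaCO₃.
Equivalents: 29,490 g ÷ 50 g/eq = 589.8 eq.
Each mole of Na₂CO₃ supplies 2 eq, so 589.8 / 2 = 294.9 mol.
Mass: 294.9 mol × 106 g/mol = 31,260 g.

31.3 kg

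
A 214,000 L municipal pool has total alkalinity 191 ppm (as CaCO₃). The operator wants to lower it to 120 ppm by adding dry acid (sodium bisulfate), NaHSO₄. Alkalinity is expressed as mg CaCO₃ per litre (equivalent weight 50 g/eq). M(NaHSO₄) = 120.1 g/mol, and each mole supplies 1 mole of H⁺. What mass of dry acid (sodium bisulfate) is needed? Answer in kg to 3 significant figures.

36.5 kg

Alkalinity to neutralize: (191 − 120) = 71 mg/L as CaCO₃ × 214,000 L = 15,190 g as CaCO₃.
Equivalents of H⁺ required: 15,190 ÷ 50 g/eq = 303.9 eq = 303.9 mol NaHSO₄.
Mass of NaHSO₄: 303.9 × 120.1 = 36,500 g.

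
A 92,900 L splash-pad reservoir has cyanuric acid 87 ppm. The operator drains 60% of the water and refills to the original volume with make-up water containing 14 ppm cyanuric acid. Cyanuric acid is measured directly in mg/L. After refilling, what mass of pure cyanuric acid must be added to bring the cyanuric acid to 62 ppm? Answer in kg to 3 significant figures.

After draining 60% and refilling: 87 × 0.40 + 14 × 0.60 = 43.2 ppm.
Deficit to target: 62 − 43.2 = 18.8 mg/L.
Mass: 18.8 mg/L × 92,900 L = 1747 g cyanuric acid.

1.75 kg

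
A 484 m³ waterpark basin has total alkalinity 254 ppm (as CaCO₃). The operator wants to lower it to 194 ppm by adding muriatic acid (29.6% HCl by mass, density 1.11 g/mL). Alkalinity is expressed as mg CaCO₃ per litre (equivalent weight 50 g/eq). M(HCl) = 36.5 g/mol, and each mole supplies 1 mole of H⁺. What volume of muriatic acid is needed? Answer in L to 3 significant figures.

Volume: 484 m³ = 484,000 L.
Alkalinity to neutralize: (254 − 194) = 60 mg/L as CaCO₃ × 484,000 L = 29,040 g as CaCO₃.
Equivalents of H⁺ required: 29,040 ÷ 50 g/eq = 580.8 eq = 580.8 mol HCl.
Mass of HCl: 580.8 × 36.5 = 21,200 g.
Mass of 29.6% solution: 21,200 / 0.296 = 71,620 g.
Volume: 71,620 g ÷ 1.11 g/mL = 64,520 mL.

64.5 L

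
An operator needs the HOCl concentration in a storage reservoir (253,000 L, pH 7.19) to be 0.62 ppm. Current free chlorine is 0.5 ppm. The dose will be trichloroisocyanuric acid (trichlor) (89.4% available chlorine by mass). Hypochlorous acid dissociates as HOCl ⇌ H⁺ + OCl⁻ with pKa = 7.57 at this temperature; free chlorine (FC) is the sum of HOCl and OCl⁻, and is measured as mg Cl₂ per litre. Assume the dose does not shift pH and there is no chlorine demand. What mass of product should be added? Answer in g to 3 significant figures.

[OCl⁻]/[HOCl] = 10^(pH − pKa) = 10^(7.19 − 7.57) = 0.4169; fraction as HOCl = 1/(1 + 0.4169) = 0.7058.
Free chlorine required for 0.62 ppm HOCl: 0.62 / 0.7058 = 0.8785 ppm.
FC to add: 0.8785 − 0.5 = 0.3785 mg/L as Cl₂.
Cl₂ equivalent: 0.3785 mg/L × 253,000 L = 95.75 g.
Product at 89.4% available Cl: 95.75 / 0.894 = 107.1 g.

107 g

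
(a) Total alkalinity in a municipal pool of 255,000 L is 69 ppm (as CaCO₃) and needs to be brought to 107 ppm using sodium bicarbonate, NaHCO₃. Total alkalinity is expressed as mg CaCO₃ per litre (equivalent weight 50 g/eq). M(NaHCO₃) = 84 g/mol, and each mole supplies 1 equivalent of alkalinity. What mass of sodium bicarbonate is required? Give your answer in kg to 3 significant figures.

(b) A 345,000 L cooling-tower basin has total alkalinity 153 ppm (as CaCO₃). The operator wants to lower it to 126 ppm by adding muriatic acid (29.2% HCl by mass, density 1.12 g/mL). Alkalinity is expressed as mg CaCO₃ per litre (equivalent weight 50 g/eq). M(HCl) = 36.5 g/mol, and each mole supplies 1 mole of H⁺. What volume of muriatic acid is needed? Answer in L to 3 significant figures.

(a) 16.3 kg; (b) 20.8 L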